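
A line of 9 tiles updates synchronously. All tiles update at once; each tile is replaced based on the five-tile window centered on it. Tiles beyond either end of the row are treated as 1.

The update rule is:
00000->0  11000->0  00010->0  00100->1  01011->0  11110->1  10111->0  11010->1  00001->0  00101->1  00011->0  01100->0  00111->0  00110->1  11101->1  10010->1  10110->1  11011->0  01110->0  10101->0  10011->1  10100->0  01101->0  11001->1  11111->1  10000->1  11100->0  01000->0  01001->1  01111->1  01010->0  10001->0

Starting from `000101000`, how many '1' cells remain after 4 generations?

000100000
000101000  (repeats generation 0; period 2)
generation 4: 000101000
count of 1: 2

2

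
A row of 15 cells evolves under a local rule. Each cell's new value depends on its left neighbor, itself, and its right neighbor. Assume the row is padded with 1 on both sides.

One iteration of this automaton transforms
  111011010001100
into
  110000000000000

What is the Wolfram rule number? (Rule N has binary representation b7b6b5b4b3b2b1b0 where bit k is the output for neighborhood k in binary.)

128

position 0: 111 → 1  (bit 7 = 1)
position 2: 110 → 0  (bit 6 = 0)
position 3: 101 → 0  (bit 5 = 0)
position 8: 100 → 0  (bit 4 = 0)
position 4: 011 → 0  (bit 3 = 0)
position 7: 010 → 0  (bit 2 = 0)
position 10: 001 → 0  (bit 1 = 0)
position 9: 000 → 0  (bit 0 = 0)
bits b7..b0 = 10000000 = 128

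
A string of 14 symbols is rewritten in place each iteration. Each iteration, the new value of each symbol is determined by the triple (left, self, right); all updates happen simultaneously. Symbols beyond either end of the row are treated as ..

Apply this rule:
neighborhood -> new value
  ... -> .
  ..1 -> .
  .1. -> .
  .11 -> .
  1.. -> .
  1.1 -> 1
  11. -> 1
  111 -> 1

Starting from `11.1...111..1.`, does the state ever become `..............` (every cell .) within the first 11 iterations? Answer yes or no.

iteration 1: .11.....11....
iteration 2: ..1......1....
iteration 3: ..............
all cells are . at iteration 3

yes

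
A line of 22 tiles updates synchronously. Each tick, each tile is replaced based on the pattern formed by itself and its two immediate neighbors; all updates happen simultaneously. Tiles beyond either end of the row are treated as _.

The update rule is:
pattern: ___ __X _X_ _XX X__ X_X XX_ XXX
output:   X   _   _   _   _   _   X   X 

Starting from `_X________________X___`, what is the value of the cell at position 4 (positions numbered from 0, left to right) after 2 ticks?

___XXXXXXXXXXXXXX___XX
XX__XXXXXXXXXXXXX_X__X
position 4 holds X

X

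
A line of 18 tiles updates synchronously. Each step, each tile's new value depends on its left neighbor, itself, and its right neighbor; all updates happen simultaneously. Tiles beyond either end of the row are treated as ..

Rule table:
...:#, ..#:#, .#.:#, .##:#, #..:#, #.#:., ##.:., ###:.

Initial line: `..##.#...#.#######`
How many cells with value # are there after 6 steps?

step 1: ###..#####.#......
step 2: #..###.....#######
step 3: ####..######......
step 4: #...###.....######
step 5: #####..######.....
step 6: #....###.....#####
count of #: 9

9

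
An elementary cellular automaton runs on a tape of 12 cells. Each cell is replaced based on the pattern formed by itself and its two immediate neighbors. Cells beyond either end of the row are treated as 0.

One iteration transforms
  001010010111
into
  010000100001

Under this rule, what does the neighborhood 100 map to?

0

At position 5 the neighborhood is 100; the next row has 0 there.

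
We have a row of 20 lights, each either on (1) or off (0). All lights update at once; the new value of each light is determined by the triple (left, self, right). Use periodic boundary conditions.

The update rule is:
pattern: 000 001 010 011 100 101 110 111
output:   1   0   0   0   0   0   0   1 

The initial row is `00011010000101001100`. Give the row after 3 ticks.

tick 1: 11000000110000000001
tick 2: 10011110000111111100
tick 3: 00001100110011111000

00001100110011111000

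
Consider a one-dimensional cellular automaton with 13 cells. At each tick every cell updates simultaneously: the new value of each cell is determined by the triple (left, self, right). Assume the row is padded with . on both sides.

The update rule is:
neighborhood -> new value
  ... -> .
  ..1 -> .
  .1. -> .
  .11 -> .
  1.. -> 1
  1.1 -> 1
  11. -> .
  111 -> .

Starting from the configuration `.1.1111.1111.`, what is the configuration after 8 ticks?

..1....1....1
...1....1....
....1....1...
.....1....1..
......1....1.
.......1....1
........1....
.........1...

.........1...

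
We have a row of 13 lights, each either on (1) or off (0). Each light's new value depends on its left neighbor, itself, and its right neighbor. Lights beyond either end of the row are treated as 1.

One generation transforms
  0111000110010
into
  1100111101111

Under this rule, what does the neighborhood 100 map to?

1

At position 4 the neighborhood is 100; the next row has 1 there.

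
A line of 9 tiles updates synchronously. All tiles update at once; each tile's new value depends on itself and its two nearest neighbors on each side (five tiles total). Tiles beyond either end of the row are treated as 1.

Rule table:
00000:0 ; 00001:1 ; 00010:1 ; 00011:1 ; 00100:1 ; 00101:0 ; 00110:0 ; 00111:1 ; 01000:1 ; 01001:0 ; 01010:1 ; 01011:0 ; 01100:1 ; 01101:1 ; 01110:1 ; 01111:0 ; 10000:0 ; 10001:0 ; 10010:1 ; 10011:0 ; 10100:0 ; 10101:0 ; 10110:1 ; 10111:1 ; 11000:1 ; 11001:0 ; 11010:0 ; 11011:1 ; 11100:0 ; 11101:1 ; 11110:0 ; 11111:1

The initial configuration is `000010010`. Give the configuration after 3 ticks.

101110100
111110000
111001011

111001011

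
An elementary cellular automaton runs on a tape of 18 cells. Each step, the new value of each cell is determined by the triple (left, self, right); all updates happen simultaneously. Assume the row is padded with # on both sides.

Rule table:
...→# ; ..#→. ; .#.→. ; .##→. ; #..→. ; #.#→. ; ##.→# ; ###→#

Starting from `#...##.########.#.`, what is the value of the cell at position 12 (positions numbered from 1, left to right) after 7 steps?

#

#.#..#..#######...
#........######.#.
#.######..#####...
#..#####...####.#.
#...####.#..###...
#.#..###.....##.#.
#.....##.###..#...
position 12 holds #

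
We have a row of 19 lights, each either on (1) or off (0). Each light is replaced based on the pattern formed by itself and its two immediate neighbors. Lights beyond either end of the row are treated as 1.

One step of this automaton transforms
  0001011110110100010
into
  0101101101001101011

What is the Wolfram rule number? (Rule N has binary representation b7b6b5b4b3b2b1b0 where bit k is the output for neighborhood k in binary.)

165

position 6: 111 → 1  (bit 7 = 1)
position 8: 110 → 0  (bit 6 = 0)
position 4: 101 → 1  (bit 5 = 1)
position 0: 100 → 0  (bit 4 = 0)
position 5: 011 → 0  (bit 3 = 0)
position 3: 010 → 1  (bit 2 = 1)
position 2: 001 → 0  (bit 1 = 0)
position 1: 000 → 1  (bit 0 = 1)
bits b7..b0 = 10100101 = 165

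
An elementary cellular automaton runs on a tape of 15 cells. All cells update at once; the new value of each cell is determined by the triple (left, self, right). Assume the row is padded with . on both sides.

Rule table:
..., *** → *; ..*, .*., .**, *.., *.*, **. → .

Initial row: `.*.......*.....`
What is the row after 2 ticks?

...*****...****
**..***..*..**.

**..***..*..**.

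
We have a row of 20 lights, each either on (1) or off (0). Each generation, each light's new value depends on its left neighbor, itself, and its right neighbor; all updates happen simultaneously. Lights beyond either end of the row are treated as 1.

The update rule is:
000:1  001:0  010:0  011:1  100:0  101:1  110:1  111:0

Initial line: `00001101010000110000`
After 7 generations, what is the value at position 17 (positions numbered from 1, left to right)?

01101110100110110110
11111011000111111111
00001111010100000000
01101001101001111110
11110001110001000011
00010101010100011010
01001010101001011101
position 17 holds 1

1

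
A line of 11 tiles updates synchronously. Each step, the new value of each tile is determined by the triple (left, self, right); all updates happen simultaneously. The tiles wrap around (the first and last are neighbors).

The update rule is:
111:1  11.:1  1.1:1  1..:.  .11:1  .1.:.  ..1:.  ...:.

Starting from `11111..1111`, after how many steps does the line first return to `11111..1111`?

11111..1111

1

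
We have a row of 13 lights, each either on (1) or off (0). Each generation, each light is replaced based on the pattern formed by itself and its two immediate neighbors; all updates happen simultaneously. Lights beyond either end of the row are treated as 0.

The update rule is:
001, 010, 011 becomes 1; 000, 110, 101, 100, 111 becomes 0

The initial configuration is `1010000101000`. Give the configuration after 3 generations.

1010001101000
1010011001000
1010110011000

1010110011000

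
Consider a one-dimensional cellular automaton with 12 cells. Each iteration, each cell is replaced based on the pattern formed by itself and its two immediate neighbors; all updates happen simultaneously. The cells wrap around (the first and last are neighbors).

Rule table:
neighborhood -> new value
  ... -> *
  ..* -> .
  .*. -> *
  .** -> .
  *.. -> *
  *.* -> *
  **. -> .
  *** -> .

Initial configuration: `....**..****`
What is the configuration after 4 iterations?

..**.*****..

***...*.....
...**.*****.
**...*.....*
..**.*****..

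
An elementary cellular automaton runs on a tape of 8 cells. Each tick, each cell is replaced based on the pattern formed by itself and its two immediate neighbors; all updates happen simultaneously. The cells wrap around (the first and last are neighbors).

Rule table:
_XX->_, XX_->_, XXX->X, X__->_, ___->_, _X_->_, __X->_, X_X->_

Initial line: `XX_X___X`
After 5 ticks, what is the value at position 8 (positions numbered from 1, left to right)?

_

X_______
________
________  (fixed point — unchanged through tick 5)
position 8 holds _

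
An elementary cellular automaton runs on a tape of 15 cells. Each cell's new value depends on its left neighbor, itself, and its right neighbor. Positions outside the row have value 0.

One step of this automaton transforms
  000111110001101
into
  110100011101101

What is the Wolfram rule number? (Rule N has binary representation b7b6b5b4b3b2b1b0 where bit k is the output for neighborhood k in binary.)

position 4: 111 → 0  (bit 7 = 0)
position 7: 110 → 1  (bit 6 = 1)
position 13: 101 → 0  (bit 5 = 0)
position 8: 100 → 1  (bit 4 = 1)
position 3: 011 → 1  (bit 3 = 1)
position 14: 010 → 1  (bit 2 = 1)
position 2: 001 → 0  (bit 1 = 0)
position 0: 000 → 1  (bit 0 = 1)
bits b7..b0 = 01011101 = 93

93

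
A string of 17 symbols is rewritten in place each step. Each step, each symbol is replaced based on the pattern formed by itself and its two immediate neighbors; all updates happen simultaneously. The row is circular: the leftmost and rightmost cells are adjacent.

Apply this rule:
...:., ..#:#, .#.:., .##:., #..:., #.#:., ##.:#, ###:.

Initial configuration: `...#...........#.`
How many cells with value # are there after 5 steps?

2

..#...........#..
.#...........#...
#...........#....
...........#....#
..........#....#.
count of #: 2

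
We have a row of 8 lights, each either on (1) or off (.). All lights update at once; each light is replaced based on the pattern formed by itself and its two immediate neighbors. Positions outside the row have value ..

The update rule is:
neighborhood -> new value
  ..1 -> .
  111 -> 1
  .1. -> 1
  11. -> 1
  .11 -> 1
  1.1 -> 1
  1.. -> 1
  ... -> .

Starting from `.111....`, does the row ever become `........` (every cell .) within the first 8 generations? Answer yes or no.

no

generation 1: .1111...
generation 2: .11111..
generation 3: .111111.
generation 4: .1111111
generation 5: .1111111  (fixed point — unchanged through generation 8)
generation 8 is .1111111, still not uniform .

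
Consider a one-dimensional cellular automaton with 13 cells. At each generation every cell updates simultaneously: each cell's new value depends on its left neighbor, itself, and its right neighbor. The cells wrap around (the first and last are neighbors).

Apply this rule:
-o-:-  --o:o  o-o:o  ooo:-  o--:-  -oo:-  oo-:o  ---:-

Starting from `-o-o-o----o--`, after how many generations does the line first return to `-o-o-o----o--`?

13

generation 1: o-o-o----o---
generation 2: -o-o----o---o
generation 3: o-o----o---o-
generation 4: -o----o---o-o
generation 5: o----o---o-o-
generation 6: ----o---o-o-o
generation 7: ---o---o-o-o-
generation 8: --o---o-o-o--
generation 9: -o---o-o-o---
generation 10: o---o-o-o----
generation 11: ---o-o-o----o
generation 12: --o-o-o----o-
generation 13: -o-o-o----o--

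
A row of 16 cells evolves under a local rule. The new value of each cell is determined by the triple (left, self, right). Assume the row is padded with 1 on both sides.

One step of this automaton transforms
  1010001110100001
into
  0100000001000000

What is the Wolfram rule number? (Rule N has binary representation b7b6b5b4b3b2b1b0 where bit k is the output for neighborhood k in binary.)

position 7: 111 → 0  (bit 7 = 0)
position 0: 110 → 0  (bit 6 = 0)
position 1: 101 → 1  (bit 5 = 1)
position 3: 100 → 0  (bit 4 = 0)
position 6: 011 → 0  (bit 3 = 0)
position 2: 010 → 0  (bit 2 = 0)
position 5: 001 → 0  (bit 1 = 0)
position 4: 000 → 0  (bit 0 = 0)
bits b7..b0 = 00100000 = 32

32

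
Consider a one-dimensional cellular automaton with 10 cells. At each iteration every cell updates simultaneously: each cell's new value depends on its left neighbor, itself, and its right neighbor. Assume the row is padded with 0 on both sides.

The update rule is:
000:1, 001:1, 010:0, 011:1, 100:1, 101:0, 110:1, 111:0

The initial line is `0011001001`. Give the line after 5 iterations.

1111110110
1000010111
0111100101
1100111000
1111101111

1111101111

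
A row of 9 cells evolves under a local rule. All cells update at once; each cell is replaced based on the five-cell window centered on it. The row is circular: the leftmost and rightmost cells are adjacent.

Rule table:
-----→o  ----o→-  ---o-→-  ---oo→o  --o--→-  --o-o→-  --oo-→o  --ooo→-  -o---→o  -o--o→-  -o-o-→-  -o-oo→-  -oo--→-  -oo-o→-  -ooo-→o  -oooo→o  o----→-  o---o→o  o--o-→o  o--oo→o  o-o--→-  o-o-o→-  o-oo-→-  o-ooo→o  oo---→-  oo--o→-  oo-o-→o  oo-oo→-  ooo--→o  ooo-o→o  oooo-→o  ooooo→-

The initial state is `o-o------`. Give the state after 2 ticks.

o--------

---o-oo--
o--------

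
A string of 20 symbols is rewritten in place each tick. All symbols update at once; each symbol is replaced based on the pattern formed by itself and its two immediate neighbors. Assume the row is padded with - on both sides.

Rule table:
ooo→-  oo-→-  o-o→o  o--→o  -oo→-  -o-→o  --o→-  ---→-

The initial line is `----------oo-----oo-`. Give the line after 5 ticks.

----------------o--o

------------o------o
------------oo-----o
--------------o----o
--------------oo---o
----------------o--o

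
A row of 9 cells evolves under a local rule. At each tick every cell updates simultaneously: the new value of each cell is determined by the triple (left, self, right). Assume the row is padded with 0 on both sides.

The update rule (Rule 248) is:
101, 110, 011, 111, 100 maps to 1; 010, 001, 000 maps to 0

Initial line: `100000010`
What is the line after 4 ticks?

000010000

010000001
001000000
000100000
000010000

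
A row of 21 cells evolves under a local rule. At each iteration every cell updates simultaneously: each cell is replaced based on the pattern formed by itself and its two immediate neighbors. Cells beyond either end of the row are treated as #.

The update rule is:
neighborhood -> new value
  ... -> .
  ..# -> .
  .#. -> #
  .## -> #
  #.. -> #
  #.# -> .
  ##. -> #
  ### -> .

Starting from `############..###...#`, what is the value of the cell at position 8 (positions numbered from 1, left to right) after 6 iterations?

.

...........##.#.##..#
#..........##.#.###.#
##.........##.#.#.#.#
.##........##.#.#.#.#
.###.......##.#.#.#.#
.#.##......##.#.#.#.#
position 8 holds .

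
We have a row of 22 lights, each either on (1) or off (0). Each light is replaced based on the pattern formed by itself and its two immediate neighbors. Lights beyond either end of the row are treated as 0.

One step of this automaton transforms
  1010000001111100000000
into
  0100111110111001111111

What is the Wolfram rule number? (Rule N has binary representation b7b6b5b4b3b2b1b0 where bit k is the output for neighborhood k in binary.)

163

position 10: 111 → 1  (bit 7 = 1)
position 13: 110 → 0  (bit 6 = 0)
position 1: 101 → 1  (bit 5 = 1)
position 3: 100 → 0  (bit 4 = 0)
position 9: 011 → 0  (bit 3 = 0)
position 0: 010 → 0  (bit 2 = 0)
position 8: 001 → 1  (bit 1 = 1)
position 4: 000 → 1  (bit 0 = 1)
bits b7..b0 = 10100011 = 163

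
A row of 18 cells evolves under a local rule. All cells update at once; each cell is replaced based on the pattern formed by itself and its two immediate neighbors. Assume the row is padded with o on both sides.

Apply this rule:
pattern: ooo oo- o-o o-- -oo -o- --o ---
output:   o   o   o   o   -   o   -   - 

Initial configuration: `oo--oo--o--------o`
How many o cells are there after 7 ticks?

13

ooo--oo-oo--------
oooo--oo-oo-------
ooooo--oo-oo------
oooooo--oo-oo-----
ooooooo--oo-oo----
oooooooo--oo-oo---
ooooooooo--oo-oo--
count of o: 13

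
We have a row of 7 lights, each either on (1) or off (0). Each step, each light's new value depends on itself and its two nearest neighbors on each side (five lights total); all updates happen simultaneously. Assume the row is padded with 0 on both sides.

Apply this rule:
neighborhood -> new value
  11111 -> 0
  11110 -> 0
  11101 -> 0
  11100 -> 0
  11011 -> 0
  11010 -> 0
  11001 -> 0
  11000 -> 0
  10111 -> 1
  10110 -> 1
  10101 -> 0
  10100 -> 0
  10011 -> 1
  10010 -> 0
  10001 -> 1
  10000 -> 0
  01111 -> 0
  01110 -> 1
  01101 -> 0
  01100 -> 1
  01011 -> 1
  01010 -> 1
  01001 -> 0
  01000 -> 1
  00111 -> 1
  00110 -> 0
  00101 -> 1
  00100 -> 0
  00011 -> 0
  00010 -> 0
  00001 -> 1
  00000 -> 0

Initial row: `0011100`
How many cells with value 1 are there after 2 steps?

4

1011000
1111000
count of 1: 4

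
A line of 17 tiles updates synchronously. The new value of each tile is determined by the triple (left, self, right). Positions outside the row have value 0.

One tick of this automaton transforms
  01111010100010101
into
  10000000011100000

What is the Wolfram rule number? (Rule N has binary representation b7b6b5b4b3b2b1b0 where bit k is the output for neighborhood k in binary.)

19

position 2: 111 → 0  (bit 7 = 0)
position 4: 110 → 0  (bit 6 = 0)
position 5: 101 → 0  (bit 5 = 0)
position 9: 100 → 1  (bit 4 = 1)
position 1: 011 → 0  (bit 3 = 0)
position 6: 010 → 0  (bit 2 = 0)
position 0: 001 → 1  (bit 1 = 1)
position 10: 000 → 1  (bit 0 = 1)
bits b7..b0 = 00010011 = 19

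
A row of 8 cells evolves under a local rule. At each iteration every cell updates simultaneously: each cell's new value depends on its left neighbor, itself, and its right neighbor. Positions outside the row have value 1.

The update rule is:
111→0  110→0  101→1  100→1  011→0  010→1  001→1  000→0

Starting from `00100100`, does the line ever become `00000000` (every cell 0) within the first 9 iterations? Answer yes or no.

yes

11111111
00000000
all cells are 0 at iteration 2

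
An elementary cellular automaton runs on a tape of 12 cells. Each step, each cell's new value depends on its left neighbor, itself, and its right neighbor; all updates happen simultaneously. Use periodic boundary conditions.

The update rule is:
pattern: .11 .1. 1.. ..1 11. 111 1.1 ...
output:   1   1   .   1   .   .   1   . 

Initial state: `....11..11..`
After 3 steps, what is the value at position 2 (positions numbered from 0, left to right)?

step 1: ...11..11...
step 2: ..11..11....
step 3: .11..11.....
position 2 holds 1

1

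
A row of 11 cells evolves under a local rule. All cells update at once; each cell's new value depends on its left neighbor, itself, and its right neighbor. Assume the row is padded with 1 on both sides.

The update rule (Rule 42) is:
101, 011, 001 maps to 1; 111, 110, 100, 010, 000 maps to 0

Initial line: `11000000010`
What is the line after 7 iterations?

iteration 1: 00000000101
iteration 2: 00000001011
iteration 3: 00000010110
iteration 4: 00000101101
iteration 5: 00001011011
iteration 6: 00010110110
iteration 7: 00101101101

00101101101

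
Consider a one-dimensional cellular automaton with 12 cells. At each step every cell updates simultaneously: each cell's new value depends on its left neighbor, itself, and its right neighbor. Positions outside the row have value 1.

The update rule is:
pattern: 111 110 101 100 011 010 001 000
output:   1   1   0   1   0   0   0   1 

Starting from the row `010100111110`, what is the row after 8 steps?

step 1: 000010011110
step 2: 111001001110
step 3: 111100100110
step 4: 111110010010
step 5: 111111001000
step 6: 111111100110
step 7: 111111110010
step 8: 111111111000

111111111000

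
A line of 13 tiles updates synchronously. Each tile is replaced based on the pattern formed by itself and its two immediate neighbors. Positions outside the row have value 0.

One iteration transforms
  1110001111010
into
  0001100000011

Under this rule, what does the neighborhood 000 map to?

1

At position 4 the neighborhood is 000; the next row has 1 there.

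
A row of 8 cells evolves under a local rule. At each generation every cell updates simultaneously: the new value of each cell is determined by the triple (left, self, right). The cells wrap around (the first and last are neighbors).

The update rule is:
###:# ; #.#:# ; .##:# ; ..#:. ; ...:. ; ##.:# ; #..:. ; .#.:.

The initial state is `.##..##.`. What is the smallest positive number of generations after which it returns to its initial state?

generation 1: .##..##.

1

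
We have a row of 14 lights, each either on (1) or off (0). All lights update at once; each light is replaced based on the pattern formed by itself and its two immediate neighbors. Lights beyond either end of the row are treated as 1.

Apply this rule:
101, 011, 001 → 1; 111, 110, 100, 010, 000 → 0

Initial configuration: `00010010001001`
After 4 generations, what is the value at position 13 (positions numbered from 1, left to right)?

1

generation 1: 00100100010011
generation 2: 01001000100110
generation 3: 10010001001101
generation 4: 00100010011011
position 13 holds 1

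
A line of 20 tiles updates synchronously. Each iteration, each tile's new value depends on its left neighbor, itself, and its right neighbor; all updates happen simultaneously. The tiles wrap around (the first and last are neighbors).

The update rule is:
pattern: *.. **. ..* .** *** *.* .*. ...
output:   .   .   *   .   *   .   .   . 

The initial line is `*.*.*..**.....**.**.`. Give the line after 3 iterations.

......*......*......
.....*......*.......
....*......*........

....*......*........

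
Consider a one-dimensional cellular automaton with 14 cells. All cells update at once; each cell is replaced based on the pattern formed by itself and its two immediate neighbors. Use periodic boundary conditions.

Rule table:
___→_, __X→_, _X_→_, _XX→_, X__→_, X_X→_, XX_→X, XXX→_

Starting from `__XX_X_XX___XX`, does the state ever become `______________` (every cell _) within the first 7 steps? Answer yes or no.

___X____X____X
______________
all cells are _ at step 2

yes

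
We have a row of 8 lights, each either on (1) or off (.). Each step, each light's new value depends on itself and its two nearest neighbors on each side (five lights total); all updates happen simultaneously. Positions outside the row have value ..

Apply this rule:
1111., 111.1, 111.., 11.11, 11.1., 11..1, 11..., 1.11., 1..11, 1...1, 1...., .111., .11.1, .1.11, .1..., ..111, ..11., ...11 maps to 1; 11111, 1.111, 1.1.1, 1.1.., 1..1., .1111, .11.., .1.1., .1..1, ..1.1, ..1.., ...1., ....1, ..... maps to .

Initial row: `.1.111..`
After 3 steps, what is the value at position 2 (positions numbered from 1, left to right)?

..1.1111
...1..11
.....11.
position 2 holds .

.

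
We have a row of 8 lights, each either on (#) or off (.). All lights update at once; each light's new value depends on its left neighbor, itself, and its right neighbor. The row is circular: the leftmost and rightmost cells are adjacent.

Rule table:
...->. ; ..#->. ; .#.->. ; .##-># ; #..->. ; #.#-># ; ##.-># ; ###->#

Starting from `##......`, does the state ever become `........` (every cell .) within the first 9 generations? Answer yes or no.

no

##......  (fixed point — unchanged through generation 9)
generation 9 is ##......, still not uniform .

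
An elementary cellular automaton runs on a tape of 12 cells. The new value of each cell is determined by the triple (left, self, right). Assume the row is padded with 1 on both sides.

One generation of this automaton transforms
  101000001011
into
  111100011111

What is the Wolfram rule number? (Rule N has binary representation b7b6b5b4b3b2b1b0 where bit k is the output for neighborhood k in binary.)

position 11: 111 → 1  (bit 7 = 1)
position 0: 110 → 1  (bit 6 = 1)
position 1: 101 → 1  (bit 5 = 1)
position 3: 100 → 1  (bit 4 = 1)
position 10: 011 → 1  (bit 3 = 1)
position 2: 010 → 1  (bit 2 = 1)
position 7: 001 → 1  (bit 1 = 1)
position 4: 000 → 0  (bit 0 = 0)
bits b7..b0 = 11111110 = 254

254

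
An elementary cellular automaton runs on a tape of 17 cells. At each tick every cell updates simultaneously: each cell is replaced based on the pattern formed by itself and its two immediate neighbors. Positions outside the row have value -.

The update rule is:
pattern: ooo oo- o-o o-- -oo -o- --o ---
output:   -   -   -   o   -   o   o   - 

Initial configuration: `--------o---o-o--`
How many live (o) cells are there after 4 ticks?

3

tick 1: -------ooo-oo-oo-
tick 2: ------o---------o
tick 3: -----ooo-------oo
tick 4: ----o---o-----o--
count of o: 3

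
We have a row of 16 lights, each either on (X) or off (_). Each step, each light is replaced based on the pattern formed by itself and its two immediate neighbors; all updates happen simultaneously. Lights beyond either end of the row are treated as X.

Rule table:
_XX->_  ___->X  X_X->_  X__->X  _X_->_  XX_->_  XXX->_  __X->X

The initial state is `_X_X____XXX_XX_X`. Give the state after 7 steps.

____XXXX________
XXXX____XXXXXXXX
____XXXX________  (repeats step 1; period 2)
step 7: ____XXXX________

____XXXX________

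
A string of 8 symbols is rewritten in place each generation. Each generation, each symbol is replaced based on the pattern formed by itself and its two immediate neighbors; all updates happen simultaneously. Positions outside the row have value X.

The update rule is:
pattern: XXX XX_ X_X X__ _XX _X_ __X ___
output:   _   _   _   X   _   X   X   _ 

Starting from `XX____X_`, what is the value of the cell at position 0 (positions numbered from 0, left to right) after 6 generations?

_

__X__XX_
XXXXX___
_____X_X
X___XX__
_X_X__XX
_X_XXX__
position 0 holds _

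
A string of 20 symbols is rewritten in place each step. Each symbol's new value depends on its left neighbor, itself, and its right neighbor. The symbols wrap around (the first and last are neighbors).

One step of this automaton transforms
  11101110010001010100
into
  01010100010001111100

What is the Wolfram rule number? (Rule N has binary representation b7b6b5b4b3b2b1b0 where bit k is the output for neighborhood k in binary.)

164

position 1: 111 → 1  (bit 7 = 1)
position 2: 110 → 0  (bit 6 = 0)
position 3: 101 → 1  (bit 5 = 1)
position 7: 100 → 0  (bit 4 = 0)
position 0: 011 → 0  (bit 3 = 0)
position 9: 010 → 1  (bit 2 = 1)
position 8: 001 → 0  (bit 1 = 0)
position 11: 000 → 0  (bit 0 = 0)
bits b7..b0 = 10100100 = 164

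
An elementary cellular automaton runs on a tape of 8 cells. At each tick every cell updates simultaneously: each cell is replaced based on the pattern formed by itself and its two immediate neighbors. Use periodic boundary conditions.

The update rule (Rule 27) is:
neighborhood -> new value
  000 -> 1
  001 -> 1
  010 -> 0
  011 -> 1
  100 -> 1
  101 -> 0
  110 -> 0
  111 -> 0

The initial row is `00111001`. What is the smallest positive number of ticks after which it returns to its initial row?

11100110
10011100
01110011
01001110
10111001
00100111
11011100
10010011
01101110
11001001
00110111
11100100
10011011
01110010
11001101
00111001

16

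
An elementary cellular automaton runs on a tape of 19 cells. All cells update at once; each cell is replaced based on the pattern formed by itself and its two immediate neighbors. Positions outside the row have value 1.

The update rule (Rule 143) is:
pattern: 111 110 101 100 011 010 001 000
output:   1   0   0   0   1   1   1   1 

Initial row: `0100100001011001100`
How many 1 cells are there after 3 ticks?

tick 1: 0101101111010011001
tick 2: 0101001110010110011
tick 3: 0101011100110100111
count of 1: 11

11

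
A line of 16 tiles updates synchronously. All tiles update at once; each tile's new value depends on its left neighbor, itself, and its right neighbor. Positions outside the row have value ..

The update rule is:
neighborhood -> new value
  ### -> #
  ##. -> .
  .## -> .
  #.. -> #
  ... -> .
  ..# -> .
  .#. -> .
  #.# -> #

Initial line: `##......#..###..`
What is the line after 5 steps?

......#......#..

..#......#..#.#.
...#......#..#.#
....#......#..#.
.....#......#..#
......#......#..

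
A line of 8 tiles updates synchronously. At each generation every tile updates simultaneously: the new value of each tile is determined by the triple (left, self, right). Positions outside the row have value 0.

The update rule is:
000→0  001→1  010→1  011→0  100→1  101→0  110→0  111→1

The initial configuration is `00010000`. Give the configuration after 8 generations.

00111000
01010100
11010110
00010001
00111011
01010000
11011000
00000100

00000100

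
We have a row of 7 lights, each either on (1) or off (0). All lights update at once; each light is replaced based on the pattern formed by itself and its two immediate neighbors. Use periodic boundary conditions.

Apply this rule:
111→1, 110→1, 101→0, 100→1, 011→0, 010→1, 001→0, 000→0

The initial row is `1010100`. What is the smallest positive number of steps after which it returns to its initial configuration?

step 1: 1010110
step 2: 1010010
step 3: 1011010
step 4: 1001010
step 5: 1101010
step 6: 0101010
step 7: 0101011
step 8: 0101001
step 9: 0101101
step 10: 0100101
step 11: 0110101
step 12: 0010101
step 13: 1010101
step 14: 1010100

14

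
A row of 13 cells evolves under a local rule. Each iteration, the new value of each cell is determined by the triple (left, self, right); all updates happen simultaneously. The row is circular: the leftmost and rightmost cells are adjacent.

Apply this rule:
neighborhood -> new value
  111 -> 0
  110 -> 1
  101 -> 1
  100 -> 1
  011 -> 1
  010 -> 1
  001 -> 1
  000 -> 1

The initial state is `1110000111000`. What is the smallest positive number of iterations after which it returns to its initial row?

2

1011111101111
1110000111000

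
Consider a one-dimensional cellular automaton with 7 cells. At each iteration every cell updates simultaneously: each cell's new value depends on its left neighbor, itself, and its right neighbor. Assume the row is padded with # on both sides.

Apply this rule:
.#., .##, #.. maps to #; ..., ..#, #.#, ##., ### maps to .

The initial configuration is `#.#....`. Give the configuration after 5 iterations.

..#.##.

iteration 1: ..##...
iteration 2: #.#.#..
iteration 3: ..#.##.
iteration 4: #.#.#..  (repeats iteration 2; period 2)
iteration 5: ..#.##.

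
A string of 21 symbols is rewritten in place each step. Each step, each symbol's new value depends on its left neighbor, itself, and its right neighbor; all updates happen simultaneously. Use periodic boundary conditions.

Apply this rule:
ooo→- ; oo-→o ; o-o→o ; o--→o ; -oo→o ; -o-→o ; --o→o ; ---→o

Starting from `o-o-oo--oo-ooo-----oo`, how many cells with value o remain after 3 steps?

oooooooooooo-ooooooo-
o----------ooo-----oo
oooooooooooo-ooooooo-
count of o: 19

19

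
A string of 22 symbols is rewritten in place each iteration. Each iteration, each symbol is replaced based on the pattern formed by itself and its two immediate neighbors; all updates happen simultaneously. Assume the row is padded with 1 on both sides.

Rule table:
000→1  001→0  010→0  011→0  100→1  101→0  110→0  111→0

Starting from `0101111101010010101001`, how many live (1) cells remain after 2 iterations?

0000000000001000000100
1111111111100111110010
count of 1: 17

17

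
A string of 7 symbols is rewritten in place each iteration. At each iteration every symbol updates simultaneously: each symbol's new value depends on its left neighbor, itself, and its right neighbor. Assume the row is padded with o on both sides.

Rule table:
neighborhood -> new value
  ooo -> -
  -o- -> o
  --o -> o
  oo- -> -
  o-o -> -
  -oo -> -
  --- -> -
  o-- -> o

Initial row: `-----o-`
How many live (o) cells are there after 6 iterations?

2

iteration 1: o---oo-
iteration 2: -o-o---
iteration 3: -o-oo-o
iteration 4: -o-----
iteration 5: -oo---o
iteration 6: ---o-o-
count of o: 2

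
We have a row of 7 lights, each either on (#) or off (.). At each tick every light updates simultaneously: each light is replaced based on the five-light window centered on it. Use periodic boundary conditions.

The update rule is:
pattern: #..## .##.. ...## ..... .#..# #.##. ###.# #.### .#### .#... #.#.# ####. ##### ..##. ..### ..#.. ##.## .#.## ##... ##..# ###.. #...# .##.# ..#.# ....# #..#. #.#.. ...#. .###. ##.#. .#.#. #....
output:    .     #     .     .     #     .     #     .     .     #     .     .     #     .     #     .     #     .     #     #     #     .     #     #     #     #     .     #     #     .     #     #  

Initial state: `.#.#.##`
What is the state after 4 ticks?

#.##.#.

..#...#
##.#.#.
.#..#..
#.##.#.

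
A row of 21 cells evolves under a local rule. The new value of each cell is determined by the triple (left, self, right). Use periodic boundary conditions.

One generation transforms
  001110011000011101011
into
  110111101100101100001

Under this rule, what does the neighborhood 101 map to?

0

At position 16 the neighborhood is 101; the next row has 0 there.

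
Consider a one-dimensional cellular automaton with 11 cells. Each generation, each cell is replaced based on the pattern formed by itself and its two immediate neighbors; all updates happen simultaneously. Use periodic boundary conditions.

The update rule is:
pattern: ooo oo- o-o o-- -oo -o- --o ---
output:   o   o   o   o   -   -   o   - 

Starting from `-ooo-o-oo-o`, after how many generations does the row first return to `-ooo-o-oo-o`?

generation 1: o-ooo-o-oo-
generation 2: -o-ooo-o-oo
generation 3: o-o-ooo-o-o
generation 4: oo-o-ooo-o-
generation 5: -oo-o-ooo-o
generation 6: o-oo-o-ooo-
generation 7: -o-oo-o-ooo
generation 8: o-o-oo-o-oo
generation 9: oo-o-oo-o-o
generation 10: ooo-o-oo-o-
generation 11: -ooo-o-oo-o

11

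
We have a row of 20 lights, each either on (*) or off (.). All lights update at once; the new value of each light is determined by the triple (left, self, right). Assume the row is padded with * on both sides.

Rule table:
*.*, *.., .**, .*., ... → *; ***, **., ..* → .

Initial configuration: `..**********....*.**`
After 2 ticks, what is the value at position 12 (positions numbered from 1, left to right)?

.

*.*.........***.***.
.**********.*..**..*
position 12 holds .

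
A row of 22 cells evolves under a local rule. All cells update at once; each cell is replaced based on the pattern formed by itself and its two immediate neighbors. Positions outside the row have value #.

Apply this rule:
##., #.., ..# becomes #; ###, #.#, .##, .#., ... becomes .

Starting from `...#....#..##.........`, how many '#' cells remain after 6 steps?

#.#.#..#.##.##.......#
#....##...#..##.....#.
##..#.##.#.##.##...#..
.###...#....#..##.#.##
...##.#.#..#.##.#.....
#.#.#....##...#..#...#
count of #: 8

8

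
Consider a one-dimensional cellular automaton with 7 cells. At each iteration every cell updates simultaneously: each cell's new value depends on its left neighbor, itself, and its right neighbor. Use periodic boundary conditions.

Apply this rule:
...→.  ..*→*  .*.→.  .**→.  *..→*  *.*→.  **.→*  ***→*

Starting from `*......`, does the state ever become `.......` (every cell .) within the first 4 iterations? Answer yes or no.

iteration 1: .*....*
iteration 2: ..*..*.
iteration 3: .*.**.*
iteration 4: ....*..
iteration 4 is ....*.., still not uniform .

no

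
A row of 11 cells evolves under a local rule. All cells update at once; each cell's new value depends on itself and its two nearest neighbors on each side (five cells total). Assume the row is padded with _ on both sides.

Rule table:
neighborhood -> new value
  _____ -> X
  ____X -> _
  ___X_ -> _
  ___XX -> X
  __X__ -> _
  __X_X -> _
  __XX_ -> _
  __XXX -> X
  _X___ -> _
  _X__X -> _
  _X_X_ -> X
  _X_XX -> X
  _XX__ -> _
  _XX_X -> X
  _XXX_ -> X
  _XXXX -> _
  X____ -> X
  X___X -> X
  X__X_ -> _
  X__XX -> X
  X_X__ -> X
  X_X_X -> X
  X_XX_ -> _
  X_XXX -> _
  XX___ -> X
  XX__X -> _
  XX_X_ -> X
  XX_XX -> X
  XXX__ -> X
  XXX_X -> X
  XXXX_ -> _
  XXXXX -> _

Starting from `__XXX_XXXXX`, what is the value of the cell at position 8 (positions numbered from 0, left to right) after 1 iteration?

_

_XXXXX____X
position 8 holds _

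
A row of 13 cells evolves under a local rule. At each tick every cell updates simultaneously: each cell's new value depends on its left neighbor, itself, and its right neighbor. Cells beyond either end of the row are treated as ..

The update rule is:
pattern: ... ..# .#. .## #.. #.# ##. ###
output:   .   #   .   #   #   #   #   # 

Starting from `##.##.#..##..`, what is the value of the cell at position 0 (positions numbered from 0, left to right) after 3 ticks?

######.#####.
#############
#############
position 0 holds #

#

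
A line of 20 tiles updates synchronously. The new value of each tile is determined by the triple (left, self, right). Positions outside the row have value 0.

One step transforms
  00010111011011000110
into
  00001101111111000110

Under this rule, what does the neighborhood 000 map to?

At position 0 the neighborhood is 000; the next row has 0 there.

0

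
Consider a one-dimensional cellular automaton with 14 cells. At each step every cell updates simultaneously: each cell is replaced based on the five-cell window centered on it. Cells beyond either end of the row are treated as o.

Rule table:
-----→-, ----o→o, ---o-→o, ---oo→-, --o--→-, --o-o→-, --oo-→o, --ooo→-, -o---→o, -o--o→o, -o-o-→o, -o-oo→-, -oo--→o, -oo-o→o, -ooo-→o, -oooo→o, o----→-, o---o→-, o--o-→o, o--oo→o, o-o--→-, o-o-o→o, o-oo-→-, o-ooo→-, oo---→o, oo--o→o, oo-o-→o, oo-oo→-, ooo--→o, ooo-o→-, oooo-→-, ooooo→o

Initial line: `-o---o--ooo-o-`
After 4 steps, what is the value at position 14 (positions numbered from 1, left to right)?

o

step 1: o-o-o-oo-o-oo-
step 2: -oooo--ooo--o-
step 3: --o-ooo-oooo--
step 4: oo---o---o-ooo
position 14 holds o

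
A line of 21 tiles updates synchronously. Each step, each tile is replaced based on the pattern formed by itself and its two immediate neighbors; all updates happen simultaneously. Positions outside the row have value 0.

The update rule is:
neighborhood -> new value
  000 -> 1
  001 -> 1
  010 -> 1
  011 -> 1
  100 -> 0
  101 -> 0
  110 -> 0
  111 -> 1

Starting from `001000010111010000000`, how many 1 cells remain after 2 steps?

111011110110010111111
110011100100110111110
count of 1: 13

13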